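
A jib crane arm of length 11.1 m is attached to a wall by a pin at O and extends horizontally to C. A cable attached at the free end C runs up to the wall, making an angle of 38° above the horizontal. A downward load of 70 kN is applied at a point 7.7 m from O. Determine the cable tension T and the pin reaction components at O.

ΣM about O: T·sin38°·11.1 − 70·7.7 = 0 → T = 539/(11.1·0.615661) = 78.8722 ≈ 78.87 kN.
ΣF_x = 0: O_x − T·cos38° = 0 → O_x = 78.8722 × 0.788011 = 62.15 kN.
ΣF_y = 0: O_y + T·sin38° − 70 = 0 → O_y = 70 − 78.8722 × 0.615661 = 21.44 kN.

T = 78.87 kN, O_x = 62.15 kN, O_y = 21.44 kN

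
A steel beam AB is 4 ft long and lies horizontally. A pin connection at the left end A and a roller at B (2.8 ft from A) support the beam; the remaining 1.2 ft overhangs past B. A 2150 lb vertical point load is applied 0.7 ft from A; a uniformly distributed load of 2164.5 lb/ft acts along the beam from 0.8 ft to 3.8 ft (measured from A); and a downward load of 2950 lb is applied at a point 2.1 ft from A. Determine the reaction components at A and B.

A_x = 0, A_y = 3510 lb, B_y = 8084 lb

Resultant of the distributed load: 2164.5 × 3 = 6493.5 lb at 2.3 ft from A.
Taking moments about A: B_y·2.8 − 2150·0.7 − (2164.5·3)·2.3 − 2950·2.1 = 0 → B_y = 22635.05/2.8 = 8083.95 ≈ 8084 lb.
ΣF_y = 0: A_y + 8083.95 − 2150 − 2164.5·3 − 2950 = 0 → A_y = 3510 lb.
ΣF_x = 0: no horizontal applied forces, so A_x = 0.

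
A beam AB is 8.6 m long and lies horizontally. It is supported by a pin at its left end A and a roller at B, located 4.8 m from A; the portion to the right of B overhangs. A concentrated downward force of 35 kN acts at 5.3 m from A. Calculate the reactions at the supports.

A_x = 0, A_y = -3.646 kN, B_y = 38.65 kN

Moments about A: B_y·4.8 − 35·5.3 = 0 → B_y = 185.5/4.8 = 38.6458 ≈ 38.65 kN.
ΣF_y = 0: A_y + 38.6458 − 35 = 0 → A_y = -3.646 kN.
ΣF_x = 0: no horizontal applied forces, so A_x = 0.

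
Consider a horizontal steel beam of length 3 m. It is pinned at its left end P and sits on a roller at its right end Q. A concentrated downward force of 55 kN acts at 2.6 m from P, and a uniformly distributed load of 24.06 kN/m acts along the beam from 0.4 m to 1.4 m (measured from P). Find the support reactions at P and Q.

Resultant of the distributed load: 24.06 × 1 = 24.06 kN at 0.9 m from P.
ΣM about P: Q_y·3 − 55·2.6 − (24.06·1)·0.9 = 0 → Q_y = 164.654/3 = 54.8847 ≈ 54.88 kN.
ΣF_y = 0: P_y + 54.8847 − 55 − 24.06·1 = 0 → P_y = 24.18 kN.
ΣF_x = 0: no horizontal applied forces, so P_x = 0.

P_x = 0, P_y = 24.18 kN, Q_y = 54.88 kN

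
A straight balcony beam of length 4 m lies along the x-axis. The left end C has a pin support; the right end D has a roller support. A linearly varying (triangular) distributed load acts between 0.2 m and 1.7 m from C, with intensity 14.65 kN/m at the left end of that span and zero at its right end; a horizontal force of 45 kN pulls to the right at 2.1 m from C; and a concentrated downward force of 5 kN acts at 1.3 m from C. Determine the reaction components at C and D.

Resultant of the triangular load: ½ × 14.65 × 1.5 = 10.9875 kN, acting at 0.7 m from C (one-third of the span from the peak).
Taking moments about C: D_y·4 − (½·14.65·1.5)·0.7 − 5·1.3 = 0 → D_y = 14.19125/4 = 3.54781 ≈ 3.548 kN.
ΣF_y = 0: C_y + 3.54781 − ½·14.65·1.5 − 5 = 0 → C_y = 12.44 kN.
ΣF_x = 0: C_x + 45 = 0 → C_x = -45.00 kN.

C_x = -45.00 kN, C_y = 12.44 kN, D_y = 3.548 kN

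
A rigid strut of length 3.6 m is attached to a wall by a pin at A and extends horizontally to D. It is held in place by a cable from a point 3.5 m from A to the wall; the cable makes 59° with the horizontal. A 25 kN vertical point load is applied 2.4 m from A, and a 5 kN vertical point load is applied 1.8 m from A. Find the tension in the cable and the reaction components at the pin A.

T = 23.00 kN, A_x = 11.85 kN, A_y = 10.29 kN

ΣM about A: T·sin59°·3.5 − 25·2.4 − 5·1.8 = 0 → T = 69/(3.5·0.857167) = 22.9994 ≈ 23.00 kN.
ΣF_x = 0: A_x − T·cos59° = 0 → A_x = 22.9994 × 0.515038 = 11.85 kN.
ΣF_y = 0: A_y + T·sin59° − 25 − 5 = 0 → A_y = 30 − 22.9994 × 0.857167 = 10.29 kN.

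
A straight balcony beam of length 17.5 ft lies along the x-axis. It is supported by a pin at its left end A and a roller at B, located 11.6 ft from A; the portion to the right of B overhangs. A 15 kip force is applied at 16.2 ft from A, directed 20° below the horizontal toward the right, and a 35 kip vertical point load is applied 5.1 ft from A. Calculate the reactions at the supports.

ΣM about A: B_y·11.6 − 15·sin20°·16.2 − 35·5.1 = 0 → B_y = 261.611/11.6 = 22.5527 ≈ 22.55 kip.
ΣF_y = 0: A_y + 22.5527 − 15·sin20° − 35 = 0 → A_y = 17.58 kip.
ΣF_x = 0: A_x + 15·cos20° = 0 → A_x = -14.10 kip.

A_x = -14.10 kip, A_y = 17.58 kip, B_y = 22.55 kip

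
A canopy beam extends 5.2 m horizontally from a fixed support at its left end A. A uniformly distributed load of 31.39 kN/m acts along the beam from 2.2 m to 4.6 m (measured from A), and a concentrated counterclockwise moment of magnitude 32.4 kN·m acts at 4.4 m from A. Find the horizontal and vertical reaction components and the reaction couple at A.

Resultant of the distributed load: 31.39 × 2.4 = 75.336 kN at 3.4 m from A.
ΣF_x = 0: A_x = 0.
ΣF_y = 0: A_y − 31.39·2.4 = 0 → A_y = 75.34 kN.
ΣM about A: M_A − (31.39·2.4)·3.4 + 32.4 = 0 → M_A = 223.7 kN·m.

A_x = 0, A_y = 75.34 kN, M_A = 223.7 kN·m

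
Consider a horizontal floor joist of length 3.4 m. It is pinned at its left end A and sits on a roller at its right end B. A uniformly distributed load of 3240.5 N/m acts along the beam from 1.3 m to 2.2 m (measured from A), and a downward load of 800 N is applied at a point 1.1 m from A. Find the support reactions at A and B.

A_x = 0, A_y = 1957 N, B_y = 1760 N

Resultant of the distributed load: 3240.5 × 0.9 = 2916.45 N at 1.75 m from A.
Moments about A: B_y·3.4 − (3240.5·0.9)·1.75 − 800·1.1 = 0 → B_y = 5983.7875/3.4 = 1759.94 ≈ 1760 N.
ΣF_y = 0: A_y + 1759.94 − 3240.5·0.9 − 800 = 0 → A_y = 1957 N.
ΣF_x = 0: no horizontal applied forces, so A_x = 0.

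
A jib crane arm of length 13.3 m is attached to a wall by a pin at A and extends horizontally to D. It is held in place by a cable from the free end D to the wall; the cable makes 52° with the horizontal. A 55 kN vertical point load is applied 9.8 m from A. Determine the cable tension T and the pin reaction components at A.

ΣM about A: T·sin52°·13.3 − 55·9.8 = 0 → T = 539/(13.3·0.788011) = 51.4286 ≈ 51.43 kN.
ΣF_x = 0: A_x − T·cos52° = 0 → A_x = 51.4286 × 0.615661 = 31.66 kN.
ΣF_y = 0: A_y + T·sin52° − 55 = 0 → A_y = 55 − 51.4286 × 0.788011 = 14.47 kN.

T = 51.43 kN, A_x = 31.66 kN, A_y = 14.47 kN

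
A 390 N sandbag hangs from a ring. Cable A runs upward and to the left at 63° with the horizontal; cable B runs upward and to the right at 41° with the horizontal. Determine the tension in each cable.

T_A = 303.3 N, T_B = 182.5 N

ΣF_x = 0: −T_A·cos63° + T_B·cos41° = 0 → T_B = 0.601543·T_A.
ΣF_y = 0: T_A·sin63° + T_B·sin41° = 390.
Substitute: T_A·(0.891007 + 0.601543·0.656059) = 390 → T_A = 303.347 ≈ 303.3 N.
Then T_B = 0.601543 × 303.347 = 182.5 N.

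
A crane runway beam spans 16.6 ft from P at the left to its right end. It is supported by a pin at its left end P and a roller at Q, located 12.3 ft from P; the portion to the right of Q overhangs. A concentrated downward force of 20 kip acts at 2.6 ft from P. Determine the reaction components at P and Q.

Moments about P: Q_y·12.3 − 20·2.6 = 0 → Q_y = 52/12.3 = 4.22764 ≈ 4.228 kip.
ΣF_y = 0: P_y + 4.22764 − 20 = 0 → P_y = 15.77 kip.
ΣF_x = 0: no horizontal applied forces, so P_x = 0.

P_x = 0, P_y = 15.77 kip, Q_y = 4.228 kip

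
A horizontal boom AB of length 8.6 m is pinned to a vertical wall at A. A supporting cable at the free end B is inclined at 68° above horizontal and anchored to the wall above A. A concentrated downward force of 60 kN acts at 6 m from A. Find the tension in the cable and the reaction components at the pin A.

ΣM about A: T·sin68°·8.6 − 60·6 = 0 → T = 360/(8.6·0.927184) = 45.148 ≈ 45.15 kN.
ΣF_x = 0: A_x − T·cos68° = 0 → A_x = 45.148 × 0.374607 = 16.91 kN.
ΣF_y = 0: A_y + T·sin68° − 60 = 0 → A_y = 60 − 45.148 × 0.927184 = 18.14 kN.

T = 45.15 kN, A_x = 16.91 kN, A_y = 18.14 kN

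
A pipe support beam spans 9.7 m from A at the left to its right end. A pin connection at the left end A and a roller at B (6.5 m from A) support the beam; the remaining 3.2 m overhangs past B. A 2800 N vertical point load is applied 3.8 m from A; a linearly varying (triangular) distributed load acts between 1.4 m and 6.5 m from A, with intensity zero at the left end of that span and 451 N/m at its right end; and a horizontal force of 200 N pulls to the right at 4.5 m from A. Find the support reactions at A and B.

A_x = -200.0 N, A_y = 1464 N, B_y = 2486 N

Resultant of the triangular load: ½ × 451 × 5.1 = 1150.05 N, acting at 4.8 m from A (one-third of the span from the peak).
Moments about A: B_y·6.5 − 2800·3.8 − (½·451·5.1)·4.8 = 0 → B_y = 16160.24/6.5 = 2486.19 ≈ 2486 N.
ΣF_y = 0: A_y + 2486.19 − 2800 − ½·451·5.1 = 0 → A_y = 1464 N.
ΣF_x = 0: A_x + 200 = 0 → A_x = -200.0 N.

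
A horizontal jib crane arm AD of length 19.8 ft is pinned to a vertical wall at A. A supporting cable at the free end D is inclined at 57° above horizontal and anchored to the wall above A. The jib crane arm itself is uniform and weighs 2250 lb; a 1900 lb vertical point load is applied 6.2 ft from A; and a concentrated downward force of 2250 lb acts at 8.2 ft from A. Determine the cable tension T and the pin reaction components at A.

ΣM about A: T·sin57°·19.8 − 2250·9.9 − 1900·6.2 − 2250·8.2 = 0 → T = 52505/(19.8·0.838671) = 3161.87 ≈ 3162 lb.
ΣF_x = 0: A_x − T·cos57° = 0 → A_x = 3161.87 × 0.544639 = 1722 lb.
ΣF_y = 0: A_y + T·sin57° − 2250 − 1900 − 2250 = 0 → A_y = 6400 − 3161.87 × 0.838671 = 3748 lb.

T = 3162 lb, A_x = 1722 lb, A_y = 3748 lb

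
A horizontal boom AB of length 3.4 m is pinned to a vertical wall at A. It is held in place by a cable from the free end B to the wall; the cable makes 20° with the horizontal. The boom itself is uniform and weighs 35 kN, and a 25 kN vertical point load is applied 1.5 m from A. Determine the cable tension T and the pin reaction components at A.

T = 83.41 kN, A_x = 78.38 kN, A_y = 31.47 kN

ΣM about A: T·sin20°·3.4 − 35·1.7 − 25·1.5 = 0 → T = 97/(3.4·0.34202) = 83.4145 ≈ 83.41 kN.
ΣF_x = 0: A_x − T·cos20° = 0 → A_x = 83.4145 × 0.939693 = 78.38 kN.
ΣF_y = 0: A_y + T·sin20° − 35 − 25 = 0 → A_y = 60 − 83.4145 × 0.34202 = 31.47 kN.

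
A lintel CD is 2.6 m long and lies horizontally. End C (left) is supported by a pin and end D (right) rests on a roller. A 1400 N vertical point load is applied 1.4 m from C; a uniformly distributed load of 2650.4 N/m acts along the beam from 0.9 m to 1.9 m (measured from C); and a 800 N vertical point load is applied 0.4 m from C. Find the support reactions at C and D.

Resultant of the distributed load: 2650.4 × 1 = 2650.4 N at 1.4 m from C.
ΣM about C: D_y·2.6 − 1400·1.4 − (2650.4·1)·1.4 − 800·0.4 = 0 → D_y = 5990.56/2.6 = 2304.06 ≈ 2304 N.
ΣF_y = 0: C_y + 2304.06 − 1400 − 2650.4·1 − 800 = 0 → C_y = 2546 N.
ΣF_x = 0: no horizontal applied forces, so C_x = 0.

C_x = 0, C_y = 2546 N, D_y = 2304 N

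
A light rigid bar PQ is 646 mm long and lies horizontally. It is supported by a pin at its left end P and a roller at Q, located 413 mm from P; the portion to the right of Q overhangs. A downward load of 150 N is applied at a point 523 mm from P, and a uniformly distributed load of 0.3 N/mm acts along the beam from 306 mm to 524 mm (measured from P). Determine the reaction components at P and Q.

Resultant of the distributed load: 0.3 × 218 = 65.4 N at 415 mm from P.
Taking moments about P: Q_y·413 − 150·523 − (0.3·218)·415 = 0 → Q_y = 105591/413 = 255.668 ≈ 255.7 N.
ΣF_y = 0: P_y + 255.668 − 150 − 0.3·218 = 0 → P_y = -40.27 N.
ΣF_x = 0: no horizontal applied forces, so P_x = 0.

P_x = 0, P_y = -40.27 N, Q_y = 255.7 N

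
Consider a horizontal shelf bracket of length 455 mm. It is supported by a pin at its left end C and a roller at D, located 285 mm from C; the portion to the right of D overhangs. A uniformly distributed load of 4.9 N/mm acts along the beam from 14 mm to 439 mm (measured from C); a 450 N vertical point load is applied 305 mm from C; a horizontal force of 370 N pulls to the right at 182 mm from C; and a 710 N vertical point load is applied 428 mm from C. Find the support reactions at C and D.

Resultant of the distributed load: 4.9 × 425 = 2082.5 N at 226.5 mm from C.
Taking moments about C: D_y·285 − (4.9·425)·226.5 − 450·305 − 710·428 = 0 → D_y = 912816.25/285 = 3202.86 ≈ 3203 N.
ΣF_y = 0: C_y + 3202.86 − 4.9·425 − 450 − 710 = 0 → C_y = 39.64 N.
ΣF_x = 0: C_x + 370 = 0 → C_x = -370.0 N.

C_x = -370.0 N, C_y = 39.64 N, D_y = 3203 N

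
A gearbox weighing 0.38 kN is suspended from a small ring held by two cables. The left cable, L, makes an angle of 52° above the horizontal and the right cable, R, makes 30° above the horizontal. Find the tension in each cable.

T_L = 0.3323 kN, T_R = 0.2363 kN

ΣF_x = 0: −T_L·cos52° + T_R·cos30° = 0 → T_R = 0.710905·T_L.
ΣF_y = 0: T_L·sin52° + T_R·sin30° = 0.38.
Substitute: T_L·(0.788011 + 0.710905·0.5) = 0.38 → T_L = 0.332324 ≈ 0.3323 kN.
Then T_R = 0.710905 × 0.332324 = 0.2363 kN.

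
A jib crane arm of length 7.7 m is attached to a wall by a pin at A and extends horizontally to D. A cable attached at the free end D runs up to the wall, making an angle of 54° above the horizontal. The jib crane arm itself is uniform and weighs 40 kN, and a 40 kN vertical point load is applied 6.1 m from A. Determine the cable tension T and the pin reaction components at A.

ΣM about A: T·sin54°·7.7 − 40·3.85 − 40·6.1 = 0 → T = 398/(7.7·0.809017) = 63.8903 ≈ 63.89 kN.
ΣF_x = 0: A_x − T·cos54° = 0 → A_x = 63.8903 × 0.587785 = 37.55 kN.
ΣF_y = 0: A_y + T·sin54° − 40 − 40 = 0 → A_y = 80 − 63.8903 × 0.809017 = 28.31 kN.

T = 63.89 kN, A_x = 37.55 kN, A_y = 28.31 kN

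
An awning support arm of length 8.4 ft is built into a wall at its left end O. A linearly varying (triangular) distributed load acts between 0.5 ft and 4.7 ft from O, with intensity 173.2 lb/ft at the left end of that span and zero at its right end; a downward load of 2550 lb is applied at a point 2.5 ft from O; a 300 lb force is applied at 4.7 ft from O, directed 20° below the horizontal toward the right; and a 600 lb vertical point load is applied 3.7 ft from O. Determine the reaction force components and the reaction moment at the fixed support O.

O_x = -281.9 lb, O_y = 3616 lb, M_O = 9768 lb·ft

Resultant of the triangular load: ½ × 173.2 × 4.2 = 363.72 lb, acting at 1.9 ft from O (one-third of the span from the peak).
ΣF_x = 0: O_x + 300·cos20° = 0 → O_x = -281.9 lb.
ΣF_y = 0: O_y − ½·173.2·4.2 − 2550 − 300·sin20° − 600 = 0 → O_y = 3616 lb.
ΣM about O: M_O − (½·173.2·4.2)·1.9 − 2550·2.5 − 300·sin20°·4.7 − 600·3.7 = 0 → M_O = 9768 lb·ft.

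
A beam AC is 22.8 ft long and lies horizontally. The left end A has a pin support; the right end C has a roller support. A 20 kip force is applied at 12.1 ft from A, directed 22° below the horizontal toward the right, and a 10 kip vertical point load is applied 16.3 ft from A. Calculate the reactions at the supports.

A_x = -18.54 kip, A_y = 6.367 kip, C_y = 11.13 kip

Moments about A: C_y·22.8 − 20·sin22°·12.1 − 10·16.3 = 0 → C_y = 253.655/22.8 = 11.1252 ≈ 11.13 kip.
ΣF_y = 0: A_y + 11.1252 − 20·sin22° − 10 = 0 → A_y = 6.367 kip.
ΣF_x = 0: A_x + 20·cos22° = 0 → A_x = -18.54 kip.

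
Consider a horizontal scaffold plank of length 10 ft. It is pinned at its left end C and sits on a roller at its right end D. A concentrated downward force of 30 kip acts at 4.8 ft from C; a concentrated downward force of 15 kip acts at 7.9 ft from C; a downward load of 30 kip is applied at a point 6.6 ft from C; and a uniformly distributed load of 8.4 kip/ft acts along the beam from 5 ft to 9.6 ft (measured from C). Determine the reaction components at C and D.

Resultant of the distributed load: 8.4 × 4.6 = 38.64 kip at 7.3 ft from C.
Moments about C: D_y·10 − 30·4.8 − 15·7.9 − 30·6.6 − (8.4·4.6)·7.3 = 0 → D_y = 742.572/10 = 74.2572 ≈ 74.26 kip.
ΣF_y = 0: C_y + 74.2572 − 30 − 15 − 30 − 8.4·4.6 = 0 → C_y = 39.38 kip.
ΣF_x = 0: no horizontal applied forces, so C_x = 0.

C_x = 0, C_y = 39.38 kip, D_y = 74.26 kip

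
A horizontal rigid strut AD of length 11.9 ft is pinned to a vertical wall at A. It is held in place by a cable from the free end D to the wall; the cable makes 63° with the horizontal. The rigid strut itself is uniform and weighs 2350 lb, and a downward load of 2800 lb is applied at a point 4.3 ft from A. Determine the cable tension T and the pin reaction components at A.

T = 2454 lb, A_x = 1114 lb, A_y = 2963 lb

ΣM about A: T·sin63°·11.9 − 2350·5.95 − 2800·4.3 = 0 → T = 26022.5/(11.9·0.891007) = 2454.26 ≈ 2454 lb.
ΣF_x = 0: A_x − T·cos63° = 0 → A_x = 2454.26 × 0.45399 = 1114 lb.
ΣF_y = 0: A_y + T·sin63° − 2350 − 2800 = 0 → A_y = 5150 − 2454.26 × 0.891007 = 2963 lb.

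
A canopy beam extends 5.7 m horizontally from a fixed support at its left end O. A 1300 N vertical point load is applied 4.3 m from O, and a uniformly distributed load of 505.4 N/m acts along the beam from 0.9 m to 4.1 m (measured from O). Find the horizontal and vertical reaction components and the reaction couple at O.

O_x = 0, O_y = 2917 N, M_O = 9633 N·m

Resultant of the distributed load: 505.4 × 3.2 = 1617.28 N at 2.5 m from O.
ΣF_x = 0: O_x = 0.
ΣF_y = 0: O_y − 1300 − 505.4·3.2 = 0 → O_y = 2917 N.
ΣM about O: M_O − 1300·4.3 − (505.4·3.2)·2.5 = 0 → M_O = 9633 N·m.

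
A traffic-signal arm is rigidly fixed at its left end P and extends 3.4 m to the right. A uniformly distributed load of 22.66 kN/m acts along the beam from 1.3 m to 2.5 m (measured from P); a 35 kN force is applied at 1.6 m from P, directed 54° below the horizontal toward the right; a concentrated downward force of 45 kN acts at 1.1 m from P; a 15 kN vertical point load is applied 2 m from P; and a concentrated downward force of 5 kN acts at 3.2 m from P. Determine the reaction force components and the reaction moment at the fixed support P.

P_x = -20.57 kN, P_y = 120.5 kN, M_P = 192.5 kN·m

Resultant of the distributed load: 22.66 × 1.2 = 27.192 kN at 1.9 m from P.
ΣF_x = 0: P_x + 35·cos54° = 0 → P_x = -20.57 kN.
ΣF_y = 0: P_y − 22.66·1.2 − 35·sin54° − 45 − 15 − 5 = 0 → P_y = 120.5 kN.
ΣM about P: M_P − (22.66·1.2)·1.9 − 35·sin54°·1.6 − 45·1.1 − 15·2 − 5·3.2 = 0 → M_P = 192.5 kN·m.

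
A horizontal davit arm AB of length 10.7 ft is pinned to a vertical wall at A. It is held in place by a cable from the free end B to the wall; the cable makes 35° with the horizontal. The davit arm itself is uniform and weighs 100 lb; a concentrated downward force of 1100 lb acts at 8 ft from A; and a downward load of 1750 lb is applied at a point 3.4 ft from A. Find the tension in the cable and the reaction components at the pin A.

T = 2491 lb, A_x = 2040 lb, A_y = 1521 lb

ΣM about A: T·sin35°·10.7 − 100·5.35 − 1100·8 − 1750·3.4 = 0 → T = 15285/(10.7·0.573576) = 2490.52 ≈ 2491 lb.
ΣF_x = 0: A_x − T·cos35° = 0 → A_x = 2490.52 × 0.819152 = 2040 lb.
ΣF_y = 0: A_y + T·sin35° − 100 − 1100 − 1750 = 0 → A_y = 2950 − 2490.52 × 0.573576 = 1521 lb.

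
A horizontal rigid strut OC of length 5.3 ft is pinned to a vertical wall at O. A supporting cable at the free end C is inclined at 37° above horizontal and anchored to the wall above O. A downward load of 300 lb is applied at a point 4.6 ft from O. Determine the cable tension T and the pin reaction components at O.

ΣM about O: T·sin37°·5.3 − 300·4.6 = 0 → T = 1380/(5.3·0.601815) = 432.653 ≈ 432.7 lb.
ΣF_x = 0: O_x − T·cos37° = 0 → O_x = 432.653 × 0.798636 = 345.5 lb.
ΣF_y = 0: O_y + T·sin37° − 300 = 0 → O_y = 300 − 432.653 × 0.601815 = 39.62 lb.

T = 432.7 lb, O_x = 345.5 lb, O_y = 39.62 lb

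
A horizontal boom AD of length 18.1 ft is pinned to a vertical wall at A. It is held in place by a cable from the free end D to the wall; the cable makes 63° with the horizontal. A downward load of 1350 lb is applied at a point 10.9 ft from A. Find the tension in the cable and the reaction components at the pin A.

T = 912.4 lb, A_x = 414.2 lb, A_y = 537.0 lb

ΣM about A: T·sin63°·18.1 − 1350·10.9 = 0 → T = 14715/(18.1·0.891007) = 912.432 ≈ 912.4 lb.
ΣF_x = 0: A_x − T·cos63° = 0 → A_x = 912.432 × 0.45399 = 414.2 lb.
ΣF_y = 0: A_y + T·sin63° − 1350 = 0 → A_y = 1350 − 912.432 × 0.891007 = 537.0 lb.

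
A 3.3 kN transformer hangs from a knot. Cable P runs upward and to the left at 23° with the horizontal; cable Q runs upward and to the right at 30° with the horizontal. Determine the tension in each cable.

T_P = 3.578 kN, T_Q = 3.804 kN

ΣF_x = 0: −T_P·cos23° + T_Q·cos30° = 0 → T_Q = 1.06291·T_P.
ΣF_y = 0: T_P·sin23° + T_Q·sin30° = 3.3.
Substitute: T_P·(0.390731 + 1.06291·0.5) = 3.3 → T_P = 3.57845 ≈ 3.578 kN.
Then T_Q = 1.06291 × 3.57845 = 3.804 kN.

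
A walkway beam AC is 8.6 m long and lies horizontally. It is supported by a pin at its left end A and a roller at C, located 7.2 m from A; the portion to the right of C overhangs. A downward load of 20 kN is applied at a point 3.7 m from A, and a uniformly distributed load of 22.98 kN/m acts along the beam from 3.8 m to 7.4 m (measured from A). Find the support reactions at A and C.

A_x = 0, A_y = 28.11 kN, C_y = 74.62 kN

Resultant of the distributed load: 22.98 × 3.6 = 82.728 kN at 5.6 m from A.
ΣM about A: C_y·7.2 − 20·3.7 − (22.98·3.6)·5.6 = 0 → C_y = 537.2768/7.2 = 74.6218 ≈ 74.62 kN.
ΣF_y = 0: A_y + 74.6218 − 20 − 22.98·3.6 = 0 → A_y = 28.11 kN.
ΣF_x = 0: no horizontal applied forces, so A_x = 0.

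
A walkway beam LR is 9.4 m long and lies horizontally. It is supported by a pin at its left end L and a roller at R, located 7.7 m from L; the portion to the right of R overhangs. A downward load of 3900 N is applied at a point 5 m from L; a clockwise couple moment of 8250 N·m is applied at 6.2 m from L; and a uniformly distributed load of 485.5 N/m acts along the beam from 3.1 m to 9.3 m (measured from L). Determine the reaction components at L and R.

L_x = 0, L_y = 882.5 N, R_y = 6028 N

Resultant of the distributed load: 485.5 × 6.2 = 3010.1 N at 6.2 m from L.
Taking moments about L: R_y·7.7 − 3900·5 − 8250 − (485.5·6.2)·6.2 = 0 → R_y = 46412.62/7.7 = 6027.61 ≈ 6028 N.
ΣF_y = 0: L_y + 6027.61 − 3900 − 485.5·6.2 = 0 → L_y = 882.5 N.
ΣF_x = 0: no horizontal applied forces, so L_x = 0.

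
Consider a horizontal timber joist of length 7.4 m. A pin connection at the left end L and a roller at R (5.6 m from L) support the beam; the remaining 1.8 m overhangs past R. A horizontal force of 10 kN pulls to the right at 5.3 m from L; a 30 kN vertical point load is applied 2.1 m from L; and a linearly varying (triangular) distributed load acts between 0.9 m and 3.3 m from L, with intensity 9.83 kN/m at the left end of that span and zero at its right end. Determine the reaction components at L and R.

L_x = -10.00 kN, L_y = 26.97 kN, R_y = 14.83 kN

Resultant of the triangular load: ½ × 9.83 × 2.4 = 11.796 kN, acting at 1.7 m from L (one-third of the span from the peak).
Moments about L: R_y·5.6 − 30·2.1 − (½·9.83·2.4)·1.7 = 0 → R_y = 83.0532/5.6 = 14.8309 ≈ 14.83 kN.
ΣF_y = 0: L_y + 14.8309 − 30 − ½·9.83·2.4 = 0 → L_y = 26.97 kN.
ΣF_x = 0: L_x + 10 = 0 → L_x = -10.00 kN.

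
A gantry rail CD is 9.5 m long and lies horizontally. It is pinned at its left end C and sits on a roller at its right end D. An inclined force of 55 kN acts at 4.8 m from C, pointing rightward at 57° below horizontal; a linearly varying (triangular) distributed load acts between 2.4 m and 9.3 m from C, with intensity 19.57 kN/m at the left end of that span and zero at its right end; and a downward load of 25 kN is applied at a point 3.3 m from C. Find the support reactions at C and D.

C_x = -29.96 kN, C_y = 73.25 kN, D_y = 65.39 kN

Resultant of the triangular load: ½ × 19.57 × 6.9 = 67.5165 kN, acting at 4.7 m from C (one-third of the span from the peak).
ΣM about C: D_y·9.5 − 55·sin57°·4.8 − (½·19.57·6.9)·4.7 − 25·3.3 = 0 → D_y = 621.237/9.5 = 65.3934 ≈ 65.39 kN.
ΣF_y = 0: C_y + 65.3934 − 55·sin57° − ½·19.57·6.9 − 25 = 0 → C_y = 73.25 kN.
ΣF_x = 0: C_x + 55·cos57° = 0 → C_x = -29.96 kN.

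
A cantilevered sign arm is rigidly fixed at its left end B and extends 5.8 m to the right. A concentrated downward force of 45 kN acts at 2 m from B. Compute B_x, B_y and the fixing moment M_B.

B_x = 0, B_y = 45.00 kN, M_B = 90.00 kN·m

ΣF_x = 0: B_x = 0.
ΣF_y = 0: B_y − 45 = 0 → B_y = 45.00 kN.
ΣM about B: M_B − 45·2 = 0 → M_B = 90.00 kN·m.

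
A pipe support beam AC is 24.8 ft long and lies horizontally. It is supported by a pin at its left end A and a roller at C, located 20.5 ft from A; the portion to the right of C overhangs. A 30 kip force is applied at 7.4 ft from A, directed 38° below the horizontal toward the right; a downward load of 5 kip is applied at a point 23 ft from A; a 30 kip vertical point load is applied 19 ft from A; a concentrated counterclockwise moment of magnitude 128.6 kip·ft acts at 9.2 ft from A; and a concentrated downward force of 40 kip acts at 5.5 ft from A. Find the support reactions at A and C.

ΣM about A: C_y·20.5 − 30·sin38°·7.4 − 5·23 − 30·19 + 128.6 − 40·5.5 = 0 → C_y = 913.077/20.5 = 44.5403 ≈ 44.54 kip.
ΣF_y = 0: A_y + 44.5403 − 30·sin38° − 5 − 30 − 40 = 0 → A_y = 48.93 kip.
ΣF_x = 0: A_x + 30·cos38° = 0 → A_x = -23.64 kip.

A_x = -23.64 kip, A_y = 48.93 kip, C_y = 44.54 kip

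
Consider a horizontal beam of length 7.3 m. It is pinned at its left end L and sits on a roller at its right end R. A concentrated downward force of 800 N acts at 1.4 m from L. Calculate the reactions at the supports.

L_x = 0, L_y = 646.6 N, R_y = 153.4 N

Moments about L: R_y·7.3 − 800·1.4 = 0 → R_y = 1120/7.3 = 153.425 ≈ 153.4 N.
ΣF_y = 0: L_y + 153.425 − 800 = 0 → L_y = 646.6 N.
ΣF_x = 0: no horizontal applied forces, so L_x = 0.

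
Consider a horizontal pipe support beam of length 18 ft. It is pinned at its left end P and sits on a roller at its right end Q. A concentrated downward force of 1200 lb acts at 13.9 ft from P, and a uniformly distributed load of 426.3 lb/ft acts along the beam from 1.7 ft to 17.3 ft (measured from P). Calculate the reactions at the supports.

Resultant of the distributed load: 426.3 × 15.6 = 6650.28 lb at 9.5 ft from P.
ΣM about P: Q_y·18 − 1200·13.9 − (426.3·15.6)·9.5 = 0 → Q_y = 79857.66/18 = 4436.54 ≈ 4437 lb.
ΣF_y = 0: P_y + 4436.54 − 1200 − 426.3·15.6 = 0 → P_y = 3414 lb.
ΣF_x = 0: no horizontal applied forces, so P_x = 0.

P_x = 0, P_y = 3414 lb, Q_y = 4437 lb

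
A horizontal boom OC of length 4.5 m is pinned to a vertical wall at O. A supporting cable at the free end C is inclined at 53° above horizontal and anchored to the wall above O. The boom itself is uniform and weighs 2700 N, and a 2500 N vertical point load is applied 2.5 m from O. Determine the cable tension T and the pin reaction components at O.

ΣM about O: T·sin53°·4.5 − 2700·2.25 − 2500·2.5 = 0 → T = 12325/(4.5·0.798636) = 3429.46 ≈ 3429 N.
ΣF_x = 0: O_x − T·cos53° = 0 → O_x = 3429.46 × 0.601815 = 2064 N.
ΣF_y = 0: O_y + T·sin53° − 2700 − 2500 = 0 → O_y = 5200 − 3429.46 × 0.798636 = 2461 N.

T = 3429 N, O_x = 2064 N, O_y = 2461 N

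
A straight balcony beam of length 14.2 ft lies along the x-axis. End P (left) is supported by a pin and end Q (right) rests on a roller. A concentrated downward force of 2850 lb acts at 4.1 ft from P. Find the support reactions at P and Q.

Moments about P: Q_y·14.2 − 2850·4.1 = 0 → Q_y = 11685/14.2 = 822.887 ≈ 822.9 lb.
ΣF_y = 0: P_y + 822.887 − 2850 = 0 → P_y = 2027 lb.
ΣF_x = 0: no horizontal applied forces, so P_x = 0.

P_x = 0, P_y = 2027 lb, Q_y = 822.9 lb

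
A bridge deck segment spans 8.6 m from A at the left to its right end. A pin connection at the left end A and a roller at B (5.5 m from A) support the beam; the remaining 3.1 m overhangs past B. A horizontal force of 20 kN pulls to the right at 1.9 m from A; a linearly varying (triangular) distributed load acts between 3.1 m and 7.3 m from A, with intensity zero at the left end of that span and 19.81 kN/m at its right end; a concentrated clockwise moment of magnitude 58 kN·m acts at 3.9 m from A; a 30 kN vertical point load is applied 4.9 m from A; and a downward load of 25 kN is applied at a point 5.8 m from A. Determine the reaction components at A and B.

Resultant of the triangular load: ½ × 19.81 × 4.2 = 41.601 kN, acting at 5.9 m from A (one-third of the span from the peak).
Taking moments about A: B_y·5.5 − (½·19.81·4.2)·5.9 − 58 − 30·4.9 − 25·5.8 = 0 → B_y = 595.4459/5.5 = 108.263 ≈ 108.3 kN.
ΣF_y = 0: A_y + 108.263 − ½·19.81·4.2 − 30 − 25 = 0 → A_y = -11.66 kN.
ΣF_x = 0: A_x + 20 = 0 → A_x = -20.00 kN.

A_x = -20.00 kN, A_y = -11.66 kN, B_y = 108.3 kN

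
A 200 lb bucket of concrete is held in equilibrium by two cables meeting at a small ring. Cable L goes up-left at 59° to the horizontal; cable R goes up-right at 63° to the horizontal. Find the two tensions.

T_L = 107.1 lb, T_R = 121.5 lb

ΣF_x = 0: −T_L·cos59° + T_R·cos63° = 0 → T_R = 1.13447·T_L.
ΣF_y = 0: T_L·sin59° + T_R·sin63° = 200.
Substitute: T_L·(0.857167 + 1.13447·0.891007) = 200 → T_L = 107.067 ≈ 107.1 lb.
Then T_R = 1.13447 × 107.067 = 121.5 lb.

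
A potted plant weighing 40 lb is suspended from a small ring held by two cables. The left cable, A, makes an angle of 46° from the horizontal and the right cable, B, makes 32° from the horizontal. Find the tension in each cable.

ΣF_x = 0: −T_A·cos46° + T_B·cos32° = 0 → T_B = 0.819126·T_A.
ΣF_y = 0: T_A·sin46° + T_B·sin32° = 40.
Substitute: T_A·(0.71934 + 0.819126·0.529919) = 40 → T_A = 34.6798 ≈ 34.68 lb.
Then T_B = 0.819126 × 34.6798 = 28.41 lb.

T_A = 34.68 lb, T_B = 28.41 lb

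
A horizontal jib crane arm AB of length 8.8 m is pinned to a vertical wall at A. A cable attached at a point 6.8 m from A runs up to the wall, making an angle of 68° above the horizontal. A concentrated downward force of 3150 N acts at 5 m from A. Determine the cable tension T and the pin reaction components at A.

ΣM about A: T·sin68°·6.8 − 3150·5 = 0 → T = 15750/(6.8·0.927184) = 2498.08 ≈ 2498 N.
ΣF_x = 0: A_x − T·cos68° = 0 → A_x = 2498.08 × 0.374607 = 935.8 N.
ΣF_y = 0: A_y + T·sin68° − 3150 = 0 → A_y = 3150 − 2498.08 × 0.927184 = 833.8 N.

T = 2498 N, A_x = 935.8 N, A_y = 833.8 N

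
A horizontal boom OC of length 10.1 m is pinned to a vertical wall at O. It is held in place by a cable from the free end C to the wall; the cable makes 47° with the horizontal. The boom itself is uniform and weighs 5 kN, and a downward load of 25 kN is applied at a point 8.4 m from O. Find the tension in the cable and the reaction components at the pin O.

T = 31.85 kN, O_x = 21.72 kN, O_y = 6.708 kN

ΣM about O: T·sin47°·10.1 − 5·5.05 − 25·8.4 = 0 → T = 235.25/(10.1·0.731354) = 31.8479 ≈ 31.85 kN.
ΣF_x = 0: O_x − T·cos47° = 0 → O_x = 31.8479 × 0.681998 = 21.72 kN.
ΣF_y = 0: O_y + T·sin47° − 5 − 25 = 0 → O_y = 30 − 31.8479 × 0.731354 = 6.708 kN.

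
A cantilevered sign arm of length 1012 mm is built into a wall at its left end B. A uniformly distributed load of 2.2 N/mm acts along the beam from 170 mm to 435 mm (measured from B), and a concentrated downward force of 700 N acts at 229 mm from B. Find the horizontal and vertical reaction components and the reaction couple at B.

B_x = 0, B_y = 1283 N, M_B = 336700 N·mm

Resultant of the distributed load: 2.2 × 265 = 583 N at 302.5 mm from B.
ΣF_x = 0: B_x = 0.
ΣF_y = 0: B_y − 2.2·265 − 700 = 0 → B_y = 1283 N.
ΣM about B: M_B − (2.2·265)·302.5 − 700·229 = 0 → M_B = 336700 N·mm.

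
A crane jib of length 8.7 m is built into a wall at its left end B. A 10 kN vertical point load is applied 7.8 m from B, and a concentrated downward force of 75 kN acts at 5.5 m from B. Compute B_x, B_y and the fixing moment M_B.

B_x = 0, B_y = 85.00 kN, M_B = 490.5 kN·m

ΣF_x = 0: B_x = 0.
ΣF_y = 0: B_y − 10 − 75 = 0 → B_y = 85.00 kN.
ΣM about B: M_B − 10·7.8 − 75·5.5 = 0 → M_B = 490.5 kN·m.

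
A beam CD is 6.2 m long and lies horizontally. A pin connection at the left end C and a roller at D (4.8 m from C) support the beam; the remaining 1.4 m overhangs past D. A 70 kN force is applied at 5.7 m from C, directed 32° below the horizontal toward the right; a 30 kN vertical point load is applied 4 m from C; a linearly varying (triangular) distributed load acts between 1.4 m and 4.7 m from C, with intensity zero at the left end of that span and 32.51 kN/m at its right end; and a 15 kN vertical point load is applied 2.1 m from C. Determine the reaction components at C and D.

C_x = -59.36 kN, C_y = 19.89 kN, D_y = 115.8 kN

Resultant of the triangular load: ½ × 32.51 × 3.3 = 53.6415 kN, acting at 3.6 m from C (one-third of the span from the peak).
ΣM about C: D_y·4.8 − 70·sin32°·5.7 − 30·4 − (½·32.51·3.3)·3.6 − 15·2.1 = 0 → D_y = 556.047/4.8 = 115.843 ≈ 115.8 kN.
ΣF_y = 0: C_y + 115.843 − 70·sin32° − 30 − ½·32.51·3.3 − 15 = 0 → C_y = 19.89 kN.
ΣF_x = 0: C_x + 70·cos32° = 0 → C_x = -59.36 kN.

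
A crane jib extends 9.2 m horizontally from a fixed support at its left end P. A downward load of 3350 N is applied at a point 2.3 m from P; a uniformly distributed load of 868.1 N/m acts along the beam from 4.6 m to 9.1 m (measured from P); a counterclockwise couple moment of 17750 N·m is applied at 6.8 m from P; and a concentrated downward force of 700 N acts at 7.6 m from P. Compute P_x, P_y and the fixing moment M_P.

Resultant of the distributed load: 868.1 × 4.5 = 3906.45 N at 6.85 m from P.
ΣF_x = 0: P_x = 0.
ΣF_y = 0: P_y − 3350 − 868.1·4.5 − 700 = 0 → P_y = 7956 N.
ΣM about P: M_P − 3350·2.3 − (868.1·4.5)·6.85 + 17750 − 700·7.6 = 0 → M_P = 22030 N·m.

P_x = 0, P_y = 7956 N, M_P = 22030 N·m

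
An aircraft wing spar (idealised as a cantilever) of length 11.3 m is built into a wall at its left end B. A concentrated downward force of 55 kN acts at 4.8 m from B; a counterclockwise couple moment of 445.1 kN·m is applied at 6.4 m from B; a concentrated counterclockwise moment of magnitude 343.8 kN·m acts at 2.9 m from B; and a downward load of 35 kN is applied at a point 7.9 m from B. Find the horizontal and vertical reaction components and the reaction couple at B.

B_x = 0, B_y = 90.00 kN, M_B = -248.4 kN·m

ΣF_x = 0: B_x = 0.
ΣF_y = 0: B_y − 55 − 35 = 0 → B_y = 90.00 kN.
ΣM about B: M_B − 55·4.8 + 445.1 + 343.8 − 35·7.9 = 0 → M_B = -248.4 kN·m.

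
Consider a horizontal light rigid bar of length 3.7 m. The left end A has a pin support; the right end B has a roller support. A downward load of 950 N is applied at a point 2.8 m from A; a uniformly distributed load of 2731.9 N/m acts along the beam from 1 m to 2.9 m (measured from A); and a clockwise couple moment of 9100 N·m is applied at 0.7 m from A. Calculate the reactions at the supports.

A_x = 0, A_y = 226.6 N, B_y = 5914 N

Resultant of the distributed load: 2731.9 × 1.9 = 5190.61 N at 1.95 m from A.
Taking moments about A: B_y·3.7 − 950·2.8 − (2731.9·1.9)·1.95 − 9100 = 0 → B_y = 21881.6895/3.7 = 5913.97 ≈ 5914 N.
ΣF_y = 0: A_y + 5913.97 − 950 − 2731.9·1.9 = 0 → A_y = 226.6 N.
ΣF_x = 0: no horizontal applied forces, so A_x = 0.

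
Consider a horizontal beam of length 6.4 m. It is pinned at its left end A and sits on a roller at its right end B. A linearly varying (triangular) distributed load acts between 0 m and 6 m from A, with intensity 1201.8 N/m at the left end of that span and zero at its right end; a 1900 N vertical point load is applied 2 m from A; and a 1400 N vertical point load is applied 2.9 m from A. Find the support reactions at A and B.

A_x = 0, A_y = 4551 N, B_y = 2355 N

Resultant of the triangular load: ½ × 1201.8 × 6 = 3605.4 N, acting at 2 m from A (one-third of the span from the peak).
Taking moments about A: B_y·6.4 − (½·1201.8·6)·2 − 1900·2 − 1400·2.9 = 0 → B_y = 15070.8/6.4 = 2354.81 ≈ 2355 N.
ΣF_y = 0: A_y + 2354.81 − ½·1201.8·6 − 1900 − 1400 = 0 → A_y = 4551 N.
ΣF_x = 0: no horizontal applied forces, so A_x = 0.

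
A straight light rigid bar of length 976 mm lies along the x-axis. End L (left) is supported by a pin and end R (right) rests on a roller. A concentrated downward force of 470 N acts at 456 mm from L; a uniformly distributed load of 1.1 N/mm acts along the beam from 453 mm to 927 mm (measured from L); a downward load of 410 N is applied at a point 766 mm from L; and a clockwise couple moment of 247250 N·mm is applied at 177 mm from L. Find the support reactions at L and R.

Resultant of the distributed load: 1.1 × 474 = 521.4 N at 690 mm from L.
Moments about L: R_y·976 − 470·456 − (1.1·474)·690 − 410·766 − 247250 = 0 → R_y = 1135396/976 = 1163.32 ≈ 1163 N.
ΣF_y = 0: L_y + 1163.32 − 470 − 1.1·474 − 410 = 0 → L_y = 238.1 N.
ΣF_x = 0: no horizontal applied forces, so L_x = 0.

L_x = 0, L_y = 238.1 N, R_y = 1163 N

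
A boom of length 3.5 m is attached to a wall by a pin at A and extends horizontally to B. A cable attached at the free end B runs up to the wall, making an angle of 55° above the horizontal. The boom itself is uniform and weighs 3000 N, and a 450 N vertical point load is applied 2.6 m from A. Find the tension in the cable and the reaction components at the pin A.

ΣM about A: T·sin55°·3.5 − 3000·1.75 − 450·2.6 = 0 → T = 6420/(3.5·0.819152) = 2239.25 ≈ 2239 N.
ΣF_x = 0: A_x − T·cos55° = 0 → A_x = 2239.25 × 0.573576 = 1284 N.
ΣF_y = 0: A_y + T·sin55° − 3000 − 450 = 0 → A_y = 3450 − 2239.25 × 0.819152 = 1616 N.

T = 2239 N, A_x = 1284 N, A_y = 1616 N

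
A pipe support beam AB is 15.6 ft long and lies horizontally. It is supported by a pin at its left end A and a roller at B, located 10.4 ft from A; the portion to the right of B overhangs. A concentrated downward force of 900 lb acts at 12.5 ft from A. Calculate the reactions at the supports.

Moments about A: B_y·10.4 − 900·12.5 = 0 → B_y = 11250/10.4 = 1081.73 ≈ 1082 lb.
ΣF_y = 0: A_y + 1081.73 − 900 = 0 → A_y = -181.7 lb.
ΣF_x = 0: no horizontal applied forces, so A_x = 0.

A_x = 0, A_y = -181.7 lb, B_y = 1082 lb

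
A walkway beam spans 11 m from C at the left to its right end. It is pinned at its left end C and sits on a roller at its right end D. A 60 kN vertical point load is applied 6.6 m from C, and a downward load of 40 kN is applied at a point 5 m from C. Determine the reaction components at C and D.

C_x = 0, C_y = 45.82 kN, D_y = 54.18 kN

Taking moments about C: D_y·11 − 60·6.6 − 40·5 = 0 → D_y = 596/11 = 54.1818 ≈ 54.18 kN.
ΣF_y = 0: C_y + 54.1818 − 60 − 40 = 0 → C_y = 45.82 kN.
ΣF_x = 0: no horizontal applied forces, so C_x = 0.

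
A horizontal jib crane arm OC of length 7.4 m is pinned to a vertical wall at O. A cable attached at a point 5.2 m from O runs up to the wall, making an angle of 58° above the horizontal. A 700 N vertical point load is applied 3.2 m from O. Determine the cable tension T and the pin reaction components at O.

ΣM about O: T·sin58°·5.2 − 700·3.2 = 0 → T = 2240/(5.2·0.848048) = 507.954 ≈ 508.0 N.
ΣF_x = 0: O_x − T·cos58° = 0 → O_x = 507.954 × 0.529919 = 269.2 N.
ΣF_y = 0: O_y + T·sin58° − 700 = 0 → O_y = 700 − 507.954 × 0.848048 = 269.2 N.

T = 508.0 N, O_x = 269.2 N, O_y = 269.2 N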